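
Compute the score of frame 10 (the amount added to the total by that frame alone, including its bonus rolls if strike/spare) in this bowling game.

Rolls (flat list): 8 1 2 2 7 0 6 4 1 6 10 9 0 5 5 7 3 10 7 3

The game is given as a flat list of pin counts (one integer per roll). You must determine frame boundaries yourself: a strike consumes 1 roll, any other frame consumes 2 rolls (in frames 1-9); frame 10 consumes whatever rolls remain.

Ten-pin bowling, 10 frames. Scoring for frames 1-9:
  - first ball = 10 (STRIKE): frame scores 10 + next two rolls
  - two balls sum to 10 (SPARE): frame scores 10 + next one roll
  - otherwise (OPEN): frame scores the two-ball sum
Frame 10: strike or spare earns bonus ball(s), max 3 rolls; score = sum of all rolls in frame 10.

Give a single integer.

Frame 1: OPEN (8+1=9). Cumulative: 9
Frame 2: OPEN (2+2=4). Cumulative: 13
Frame 3: OPEN (7+0=7). Cumulative: 20
Frame 4: SPARE (6+4=10). 10 + next roll (1) = 11. Cumulative: 31
Frame 5: OPEN (1+6=7). Cumulative: 38
Frame 6: STRIKE. 10 + next two rolls (9+0) = 19. Cumulative: 57
Frame 7: OPEN (9+0=9). Cumulative: 66
Frame 8: SPARE (5+5=10). 10 + next roll (7) = 17. Cumulative: 83
Frame 9: SPARE (7+3=10). 10 + next roll (10) = 20. Cumulative: 103
Frame 10: STRIKE. Sum of all frame-10 rolls (10+7+3) = 20. Cumulative: 123

Answer: 20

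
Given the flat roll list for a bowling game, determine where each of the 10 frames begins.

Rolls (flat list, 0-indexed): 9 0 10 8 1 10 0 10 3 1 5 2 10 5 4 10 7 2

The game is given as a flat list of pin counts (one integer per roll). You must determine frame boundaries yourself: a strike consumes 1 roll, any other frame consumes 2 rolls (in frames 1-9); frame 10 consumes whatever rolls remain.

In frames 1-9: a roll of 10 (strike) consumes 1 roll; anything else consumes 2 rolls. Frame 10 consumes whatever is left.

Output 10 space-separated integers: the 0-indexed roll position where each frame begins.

Frame 1 starts at roll index 0: rolls=9,0 (sum=9), consumes 2 rolls
Frame 2 starts at roll index 2: roll=10 (strike), consumes 1 roll
Frame 3 starts at roll index 3: rolls=8,1 (sum=9), consumes 2 rolls
Frame 4 starts at roll index 5: roll=10 (strike), consumes 1 roll
Frame 5 starts at roll index 6: rolls=0,10 (sum=10), consumes 2 rolls
Frame 6 starts at roll index 8: rolls=3,1 (sum=4), consumes 2 rolls
Frame 7 starts at roll index 10: rolls=5,2 (sum=7), consumes 2 rolls
Frame 8 starts at roll index 12: roll=10 (strike), consumes 1 roll
Frame 9 starts at roll index 13: rolls=5,4 (sum=9), consumes 2 rolls
Frame 10 starts at roll index 15: 3 remaining rolls

Answer: 0 2 3 5 6 8 10 12 13 15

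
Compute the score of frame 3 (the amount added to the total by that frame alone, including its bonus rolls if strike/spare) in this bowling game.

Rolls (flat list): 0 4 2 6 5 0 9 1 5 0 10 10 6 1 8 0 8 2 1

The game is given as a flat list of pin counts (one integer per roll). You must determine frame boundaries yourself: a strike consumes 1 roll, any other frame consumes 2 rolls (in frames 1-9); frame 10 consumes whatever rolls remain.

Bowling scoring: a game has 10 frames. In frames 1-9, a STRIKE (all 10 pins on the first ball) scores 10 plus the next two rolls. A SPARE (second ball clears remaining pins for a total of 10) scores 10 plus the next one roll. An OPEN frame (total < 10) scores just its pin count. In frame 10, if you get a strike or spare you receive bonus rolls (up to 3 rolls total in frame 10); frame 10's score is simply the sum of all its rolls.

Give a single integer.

Frame 1: OPEN (0+4=4). Cumulative: 4
Frame 2: OPEN (2+6=8). Cumulative: 12
Frame 3: OPEN (5+0=5). Cumulative: 17
Frame 4: SPARE (9+1=10). 10 + next roll (5) = 15. Cumulative: 32
Frame 5: OPEN (5+0=5). Cumulative: 37

Answer: 5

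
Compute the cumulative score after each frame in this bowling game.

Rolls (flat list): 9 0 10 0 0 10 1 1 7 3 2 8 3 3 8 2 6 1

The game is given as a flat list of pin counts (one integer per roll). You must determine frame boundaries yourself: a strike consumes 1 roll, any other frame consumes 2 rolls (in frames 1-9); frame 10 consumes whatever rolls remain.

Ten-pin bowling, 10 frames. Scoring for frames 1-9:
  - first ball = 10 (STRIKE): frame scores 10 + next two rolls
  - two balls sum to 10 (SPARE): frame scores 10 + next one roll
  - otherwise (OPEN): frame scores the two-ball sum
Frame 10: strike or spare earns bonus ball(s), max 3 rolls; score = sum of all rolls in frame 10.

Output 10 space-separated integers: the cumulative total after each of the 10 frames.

Answer: 9 19 19 31 33 45 58 64 80 87

Derivation:
Frame 1: OPEN (9+0=9). Cumulative: 9
Frame 2: STRIKE. 10 + next two rolls (0+0) = 10. Cumulative: 19
Frame 3: OPEN (0+0=0). Cumulative: 19
Frame 4: STRIKE. 10 + next two rolls (1+1) = 12. Cumulative: 31
Frame 5: OPEN (1+1=2). Cumulative: 33
Frame 6: SPARE (7+3=10). 10 + next roll (2) = 12. Cumulative: 45
Frame 7: SPARE (2+8=10). 10 + next roll (3) = 13. Cumulative: 58
Frame 8: OPEN (3+3=6). Cumulative: 64
Frame 9: SPARE (8+2=10). 10 + next roll (6) = 16. Cumulative: 80
Frame 10: OPEN. Sum of all frame-10 rolls (6+1) = 7. Cumulative: 87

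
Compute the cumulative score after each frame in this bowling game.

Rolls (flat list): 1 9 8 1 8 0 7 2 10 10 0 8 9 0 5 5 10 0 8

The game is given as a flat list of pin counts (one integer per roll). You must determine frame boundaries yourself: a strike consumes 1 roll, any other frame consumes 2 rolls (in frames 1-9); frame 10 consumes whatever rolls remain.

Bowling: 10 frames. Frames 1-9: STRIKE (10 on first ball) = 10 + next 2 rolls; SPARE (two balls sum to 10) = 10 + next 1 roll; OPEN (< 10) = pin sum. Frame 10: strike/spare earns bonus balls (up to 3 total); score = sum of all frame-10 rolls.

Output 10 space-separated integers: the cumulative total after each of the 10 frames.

Frame 1: SPARE (1+9=10). 10 + next roll (8) = 18. Cumulative: 18
Frame 2: OPEN (8+1=9). Cumulative: 27
Frame 3: OPEN (8+0=8). Cumulative: 35
Frame 4: OPEN (7+2=9). Cumulative: 44
Frame 5: STRIKE. 10 + next two rolls (10+0) = 20. Cumulative: 64
Frame 6: STRIKE. 10 + next two rolls (0+8) = 18. Cumulative: 82
Frame 7: OPEN (0+8=8). Cumulative: 90
Frame 8: OPEN (9+0=9). Cumulative: 99
Frame 9: SPARE (5+5=10). 10 + next roll (10) = 20. Cumulative: 119
Frame 10: STRIKE. Sum of all frame-10 rolls (10+0+8) = 18. Cumulative: 137

Answer: 18 27 35 44 64 82 90 99 119 137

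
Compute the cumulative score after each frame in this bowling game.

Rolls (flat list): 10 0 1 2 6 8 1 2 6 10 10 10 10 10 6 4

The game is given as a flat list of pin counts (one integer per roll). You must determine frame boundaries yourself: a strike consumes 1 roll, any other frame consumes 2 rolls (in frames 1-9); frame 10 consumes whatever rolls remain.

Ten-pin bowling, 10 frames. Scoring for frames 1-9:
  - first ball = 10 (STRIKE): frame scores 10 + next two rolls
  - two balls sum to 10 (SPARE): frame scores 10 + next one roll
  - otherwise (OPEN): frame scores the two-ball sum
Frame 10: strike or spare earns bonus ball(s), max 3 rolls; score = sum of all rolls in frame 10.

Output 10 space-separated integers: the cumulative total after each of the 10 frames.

Frame 1: STRIKE. 10 + next two rolls (0+1) = 11. Cumulative: 11
Frame 2: OPEN (0+1=1). Cumulative: 12
Frame 3: OPEN (2+6=8). Cumulative: 20
Frame 4: OPEN (8+1=9). Cumulative: 29
Frame 5: OPEN (2+6=8). Cumulative: 37
Frame 6: STRIKE. 10 + next two rolls (10+10) = 30. Cumulative: 67
Frame 7: STRIKE. 10 + next two rolls (10+10) = 30. Cumulative: 97
Frame 8: STRIKE. 10 + next two rolls (10+10) = 30. Cumulative: 127
Frame 9: STRIKE. 10 + next two rolls (10+6) = 26. Cumulative: 153
Frame 10: STRIKE. Sum of all frame-10 rolls (10+6+4) = 20. Cumulative: 173

Answer: 11 12 20 29 37 67 97 127 153 173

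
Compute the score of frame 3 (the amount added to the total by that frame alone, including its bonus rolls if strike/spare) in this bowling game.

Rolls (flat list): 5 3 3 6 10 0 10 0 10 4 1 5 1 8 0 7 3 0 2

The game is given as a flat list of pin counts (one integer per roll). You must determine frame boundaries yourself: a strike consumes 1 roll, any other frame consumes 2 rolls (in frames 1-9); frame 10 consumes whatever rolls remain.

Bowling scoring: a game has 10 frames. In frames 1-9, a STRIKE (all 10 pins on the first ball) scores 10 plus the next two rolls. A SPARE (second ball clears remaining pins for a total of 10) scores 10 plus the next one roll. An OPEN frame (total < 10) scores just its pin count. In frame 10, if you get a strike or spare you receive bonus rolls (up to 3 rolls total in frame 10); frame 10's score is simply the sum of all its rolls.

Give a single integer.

Answer: 20

Derivation:
Frame 1: OPEN (5+3=8). Cumulative: 8
Frame 2: OPEN (3+6=9). Cumulative: 17
Frame 3: STRIKE. 10 + next two rolls (0+10) = 20. Cumulative: 37
Frame 4: SPARE (0+10=10). 10 + next roll (0) = 10. Cumulative: 47
Frame 5: SPARE (0+10=10). 10 + next roll (4) = 14. Cumulative: 61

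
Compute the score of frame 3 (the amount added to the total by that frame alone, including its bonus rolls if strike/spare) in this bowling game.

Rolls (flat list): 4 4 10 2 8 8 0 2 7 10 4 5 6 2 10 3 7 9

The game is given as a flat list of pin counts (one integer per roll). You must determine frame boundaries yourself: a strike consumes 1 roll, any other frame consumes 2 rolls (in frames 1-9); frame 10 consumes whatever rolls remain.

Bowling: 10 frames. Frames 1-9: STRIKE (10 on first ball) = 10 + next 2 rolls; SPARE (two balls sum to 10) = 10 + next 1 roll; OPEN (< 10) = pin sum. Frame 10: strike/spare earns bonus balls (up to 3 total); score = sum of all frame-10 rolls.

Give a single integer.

Answer: 18

Derivation:
Frame 1: OPEN (4+4=8). Cumulative: 8
Frame 2: STRIKE. 10 + next two rolls (2+8) = 20. Cumulative: 28
Frame 3: SPARE (2+8=10). 10 + next roll (8) = 18. Cumulative: 46
Frame 4: OPEN (8+0=8). Cumulative: 54
Frame 5: OPEN (2+7=9). Cumulative: 63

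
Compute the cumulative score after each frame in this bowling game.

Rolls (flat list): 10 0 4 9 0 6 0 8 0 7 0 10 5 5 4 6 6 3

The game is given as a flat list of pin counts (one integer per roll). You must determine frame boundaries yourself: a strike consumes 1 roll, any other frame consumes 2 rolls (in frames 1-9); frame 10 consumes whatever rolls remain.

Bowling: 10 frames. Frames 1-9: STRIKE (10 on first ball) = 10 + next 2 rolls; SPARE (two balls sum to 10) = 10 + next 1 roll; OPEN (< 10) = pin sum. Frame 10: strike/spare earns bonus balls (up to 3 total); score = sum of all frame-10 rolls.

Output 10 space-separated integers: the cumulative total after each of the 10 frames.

Answer: 14 18 27 33 41 48 68 82 98 107

Derivation:
Frame 1: STRIKE. 10 + next two rolls (0+4) = 14. Cumulative: 14
Frame 2: OPEN (0+4=4). Cumulative: 18
Frame 3: OPEN (9+0=9). Cumulative: 27
Frame 4: OPEN (6+0=6). Cumulative: 33
Frame 5: OPEN (8+0=8). Cumulative: 41
Frame 6: OPEN (7+0=7). Cumulative: 48
Frame 7: STRIKE. 10 + next two rolls (5+5) = 20. Cumulative: 68
Frame 8: SPARE (5+5=10). 10 + next roll (4) = 14. Cumulative: 82
Frame 9: SPARE (4+6=10). 10 + next roll (6) = 16. Cumulative: 98
Frame 10: OPEN. Sum of all frame-10 rolls (6+3) = 9. Cumulative: 107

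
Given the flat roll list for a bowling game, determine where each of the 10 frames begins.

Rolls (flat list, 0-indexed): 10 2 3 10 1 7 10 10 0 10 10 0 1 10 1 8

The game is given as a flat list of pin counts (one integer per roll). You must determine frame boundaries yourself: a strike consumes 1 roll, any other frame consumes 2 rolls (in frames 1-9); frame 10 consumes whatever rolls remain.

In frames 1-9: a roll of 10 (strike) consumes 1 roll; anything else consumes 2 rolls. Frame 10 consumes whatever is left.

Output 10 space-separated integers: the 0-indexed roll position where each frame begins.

Frame 1 starts at roll index 0: roll=10 (strike), consumes 1 roll
Frame 2 starts at roll index 1: rolls=2,3 (sum=5), consumes 2 rolls
Frame 3 starts at roll index 3: roll=10 (strike), consumes 1 roll
Frame 4 starts at roll index 4: rolls=1,7 (sum=8), consumes 2 rolls
Frame 5 starts at roll index 6: roll=10 (strike), consumes 1 roll
Frame 6 starts at roll index 7: roll=10 (strike), consumes 1 roll
Frame 7 starts at roll index 8: rolls=0,10 (sum=10), consumes 2 rolls
Frame 8 starts at roll index 10: roll=10 (strike), consumes 1 roll
Frame 9 starts at roll index 11: rolls=0,1 (sum=1), consumes 2 rolls
Frame 10 starts at roll index 13: 3 remaining rolls

Answer: 0 1 3 4 6 7 8 10 11 13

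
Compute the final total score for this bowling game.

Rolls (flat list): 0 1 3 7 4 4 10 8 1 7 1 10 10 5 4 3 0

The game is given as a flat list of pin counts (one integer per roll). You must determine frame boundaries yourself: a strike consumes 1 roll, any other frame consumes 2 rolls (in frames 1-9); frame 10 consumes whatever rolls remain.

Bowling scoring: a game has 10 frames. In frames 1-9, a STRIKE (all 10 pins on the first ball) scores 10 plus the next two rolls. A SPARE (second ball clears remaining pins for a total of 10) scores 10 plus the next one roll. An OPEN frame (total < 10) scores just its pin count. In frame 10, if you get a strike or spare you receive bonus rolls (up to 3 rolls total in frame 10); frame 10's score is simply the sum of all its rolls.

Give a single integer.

Frame 1: OPEN (0+1=1). Cumulative: 1
Frame 2: SPARE (3+7=10). 10 + next roll (4) = 14. Cumulative: 15
Frame 3: OPEN (4+4=8). Cumulative: 23
Frame 4: STRIKE. 10 + next two rolls (8+1) = 19. Cumulative: 42
Frame 5: OPEN (8+1=9). Cumulative: 51
Frame 6: OPEN (7+1=8). Cumulative: 59
Frame 7: STRIKE. 10 + next two rolls (10+5) = 25. Cumulative: 84
Frame 8: STRIKE. 10 + next two rolls (5+4) = 19. Cumulative: 103
Frame 9: OPEN (5+4=9). Cumulative: 112
Frame 10: OPEN. Sum of all frame-10 rolls (3+0) = 3. Cumulative: 115

Answer: 115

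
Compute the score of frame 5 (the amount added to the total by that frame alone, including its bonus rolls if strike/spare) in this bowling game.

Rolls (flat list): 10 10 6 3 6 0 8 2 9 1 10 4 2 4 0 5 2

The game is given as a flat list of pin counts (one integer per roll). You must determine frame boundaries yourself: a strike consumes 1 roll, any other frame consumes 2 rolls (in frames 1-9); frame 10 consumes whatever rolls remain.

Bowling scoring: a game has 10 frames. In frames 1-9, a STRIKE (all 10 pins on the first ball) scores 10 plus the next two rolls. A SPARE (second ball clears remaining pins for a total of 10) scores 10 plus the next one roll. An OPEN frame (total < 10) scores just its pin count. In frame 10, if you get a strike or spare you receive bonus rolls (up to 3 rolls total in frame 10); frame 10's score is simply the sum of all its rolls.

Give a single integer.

Frame 1: STRIKE. 10 + next two rolls (10+6) = 26. Cumulative: 26
Frame 2: STRIKE. 10 + next two rolls (6+3) = 19. Cumulative: 45
Frame 3: OPEN (6+3=9). Cumulative: 54
Frame 4: OPEN (6+0=6). Cumulative: 60
Frame 5: SPARE (8+2=10). 10 + next roll (9) = 19. Cumulative: 79
Frame 6: SPARE (9+1=10). 10 + next roll (10) = 20. Cumulative: 99
Frame 7: STRIKE. 10 + next two rolls (4+2) = 16. Cumulative: 115

Answer: 19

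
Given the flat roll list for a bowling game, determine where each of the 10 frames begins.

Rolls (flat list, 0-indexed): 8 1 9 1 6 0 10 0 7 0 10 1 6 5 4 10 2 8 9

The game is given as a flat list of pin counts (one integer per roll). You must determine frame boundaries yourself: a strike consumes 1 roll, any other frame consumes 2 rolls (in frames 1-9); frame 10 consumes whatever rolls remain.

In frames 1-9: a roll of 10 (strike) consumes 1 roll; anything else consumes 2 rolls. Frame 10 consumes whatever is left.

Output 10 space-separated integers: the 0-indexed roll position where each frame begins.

Frame 1 starts at roll index 0: rolls=8,1 (sum=9), consumes 2 rolls
Frame 2 starts at roll index 2: rolls=9,1 (sum=10), consumes 2 rolls
Frame 3 starts at roll index 4: rolls=6,0 (sum=6), consumes 2 rolls
Frame 4 starts at roll index 6: roll=10 (strike), consumes 1 roll
Frame 5 starts at roll index 7: rolls=0,7 (sum=7), consumes 2 rolls
Frame 6 starts at roll index 9: rolls=0,10 (sum=10), consumes 2 rolls
Frame 7 starts at roll index 11: rolls=1,6 (sum=7), consumes 2 rolls
Frame 8 starts at roll index 13: rolls=5,4 (sum=9), consumes 2 rolls
Frame 9 starts at roll index 15: roll=10 (strike), consumes 1 roll
Frame 10 starts at roll index 16: 3 remaining rolls

Answer: 0 2 4 6 7 9 11 13 15 16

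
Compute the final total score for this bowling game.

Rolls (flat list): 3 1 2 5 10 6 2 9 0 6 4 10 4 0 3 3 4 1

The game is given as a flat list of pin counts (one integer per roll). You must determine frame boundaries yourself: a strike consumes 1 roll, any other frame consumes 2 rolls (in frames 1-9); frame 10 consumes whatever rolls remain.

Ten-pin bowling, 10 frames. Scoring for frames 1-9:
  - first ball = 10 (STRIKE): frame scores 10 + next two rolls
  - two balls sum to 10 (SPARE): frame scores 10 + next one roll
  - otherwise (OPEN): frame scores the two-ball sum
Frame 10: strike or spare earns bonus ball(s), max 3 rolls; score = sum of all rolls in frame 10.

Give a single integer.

Frame 1: OPEN (3+1=4). Cumulative: 4
Frame 2: OPEN (2+5=7). Cumulative: 11
Frame 3: STRIKE. 10 + next two rolls (6+2) = 18. Cumulative: 29
Frame 4: OPEN (6+2=8). Cumulative: 37
Frame 5: OPEN (9+0=9). Cumulative: 46
Frame 6: SPARE (6+4=10). 10 + next roll (10) = 20. Cumulative: 66
Frame 7: STRIKE. 10 + next two rolls (4+0) = 14. Cumulative: 80
Frame 8: OPEN (4+0=4). Cumulative: 84
Frame 9: OPEN (3+3=6). Cumulative: 90
Frame 10: OPEN. Sum of all frame-10 rolls (4+1) = 5. Cumulative: 95

Answer: 95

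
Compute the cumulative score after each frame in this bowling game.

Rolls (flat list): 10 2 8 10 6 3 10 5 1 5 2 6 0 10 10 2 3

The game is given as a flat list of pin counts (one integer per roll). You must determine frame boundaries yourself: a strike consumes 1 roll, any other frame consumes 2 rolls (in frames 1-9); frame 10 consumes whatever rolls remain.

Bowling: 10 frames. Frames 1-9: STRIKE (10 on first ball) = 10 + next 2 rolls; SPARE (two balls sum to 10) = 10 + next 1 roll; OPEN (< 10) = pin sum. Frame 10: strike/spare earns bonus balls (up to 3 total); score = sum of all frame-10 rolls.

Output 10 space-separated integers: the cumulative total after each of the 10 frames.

Answer: 20 40 59 68 84 90 97 103 125 140

Derivation:
Frame 1: STRIKE. 10 + next two rolls (2+8) = 20. Cumulative: 20
Frame 2: SPARE (2+8=10). 10 + next roll (10) = 20. Cumulative: 40
Frame 3: STRIKE. 10 + next two rolls (6+3) = 19. Cumulative: 59
Frame 4: OPEN (6+3=9). Cumulative: 68
Frame 5: STRIKE. 10 + next two rolls (5+1) = 16. Cumulative: 84
Frame 6: OPEN (5+1=6). Cumulative: 90
Frame 7: OPEN (5+2=7). Cumulative: 97
Frame 8: OPEN (6+0=6). Cumulative: 103
Frame 9: STRIKE. 10 + next two rolls (10+2) = 22. Cumulative: 125
Frame 10: STRIKE. Sum of all frame-10 rolls (10+2+3) = 15. Cumulative: 140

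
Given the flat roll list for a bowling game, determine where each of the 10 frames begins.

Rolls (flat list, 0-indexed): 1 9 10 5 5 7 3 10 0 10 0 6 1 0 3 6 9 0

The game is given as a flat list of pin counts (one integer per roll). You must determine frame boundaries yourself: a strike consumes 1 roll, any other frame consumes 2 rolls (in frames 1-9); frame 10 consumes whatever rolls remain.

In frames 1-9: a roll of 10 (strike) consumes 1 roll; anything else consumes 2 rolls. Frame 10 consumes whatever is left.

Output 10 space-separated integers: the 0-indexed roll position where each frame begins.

Frame 1 starts at roll index 0: rolls=1,9 (sum=10), consumes 2 rolls
Frame 2 starts at roll index 2: roll=10 (strike), consumes 1 roll
Frame 3 starts at roll index 3: rolls=5,5 (sum=10), consumes 2 rolls
Frame 4 starts at roll index 5: rolls=7,3 (sum=10), consumes 2 rolls
Frame 5 starts at roll index 7: roll=10 (strike), consumes 1 roll
Frame 6 starts at roll index 8: rolls=0,10 (sum=10), consumes 2 rolls
Frame 7 starts at roll index 10: rolls=0,6 (sum=6), consumes 2 rolls
Frame 8 starts at roll index 12: rolls=1,0 (sum=1), consumes 2 rolls
Frame 9 starts at roll index 14: rolls=3,6 (sum=9), consumes 2 rolls
Frame 10 starts at roll index 16: 2 remaining rolls

Answer: 0 2 3 5 7 8 10 12 14 16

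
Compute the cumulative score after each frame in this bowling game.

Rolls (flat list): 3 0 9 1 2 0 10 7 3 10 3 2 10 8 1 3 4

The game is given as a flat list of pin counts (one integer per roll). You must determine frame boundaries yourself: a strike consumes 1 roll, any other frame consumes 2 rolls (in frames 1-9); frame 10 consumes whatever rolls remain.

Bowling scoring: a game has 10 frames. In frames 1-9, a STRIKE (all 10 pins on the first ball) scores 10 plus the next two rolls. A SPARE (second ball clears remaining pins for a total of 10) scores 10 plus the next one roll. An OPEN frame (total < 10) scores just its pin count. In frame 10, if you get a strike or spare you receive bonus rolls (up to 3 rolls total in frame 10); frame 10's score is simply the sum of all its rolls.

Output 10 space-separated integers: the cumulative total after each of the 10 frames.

Frame 1: OPEN (3+0=3). Cumulative: 3
Frame 2: SPARE (9+1=10). 10 + next roll (2) = 12. Cumulative: 15
Frame 3: OPEN (2+0=2). Cumulative: 17
Frame 4: STRIKE. 10 + next two rolls (7+3) = 20. Cumulative: 37
Frame 5: SPARE (7+3=10). 10 + next roll (10) = 20. Cumulative: 57
Frame 6: STRIKE. 10 + next two rolls (3+2) = 15. Cumulative: 72
Frame 7: OPEN (3+2=5). Cumulative: 77
Frame 8: STRIKE. 10 + next two rolls (8+1) = 19. Cumulative: 96
Frame 9: OPEN (8+1=9). Cumulative: 105
Frame 10: OPEN. Sum of all frame-10 rolls (3+4) = 7. Cumulative: 112

Answer: 3 15 17 37 57 72 77 96 105 112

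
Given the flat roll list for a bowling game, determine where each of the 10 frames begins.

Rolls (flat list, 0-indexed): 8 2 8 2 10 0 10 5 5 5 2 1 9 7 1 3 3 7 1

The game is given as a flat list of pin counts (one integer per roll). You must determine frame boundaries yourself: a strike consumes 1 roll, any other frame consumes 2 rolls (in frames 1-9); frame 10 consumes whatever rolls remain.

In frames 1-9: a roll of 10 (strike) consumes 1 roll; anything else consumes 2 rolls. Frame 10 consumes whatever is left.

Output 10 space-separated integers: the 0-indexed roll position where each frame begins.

Frame 1 starts at roll index 0: rolls=8,2 (sum=10), consumes 2 rolls
Frame 2 starts at roll index 2: rolls=8,2 (sum=10), consumes 2 rolls
Frame 3 starts at roll index 4: roll=10 (strike), consumes 1 roll
Frame 4 starts at roll index 5: rolls=0,10 (sum=10), consumes 2 rolls
Frame 5 starts at roll index 7: rolls=5,5 (sum=10), consumes 2 rolls
Frame 6 starts at roll index 9: rolls=5,2 (sum=7), consumes 2 rolls
Frame 7 starts at roll index 11: rolls=1,9 (sum=10), consumes 2 rolls
Frame 8 starts at roll index 13: rolls=7,1 (sum=8), consumes 2 rolls
Frame 9 starts at roll index 15: rolls=3,3 (sum=6), consumes 2 rolls
Frame 10 starts at roll index 17: 2 remaining rolls

Answer: 0 2 4 5 7 9 11 13 15 17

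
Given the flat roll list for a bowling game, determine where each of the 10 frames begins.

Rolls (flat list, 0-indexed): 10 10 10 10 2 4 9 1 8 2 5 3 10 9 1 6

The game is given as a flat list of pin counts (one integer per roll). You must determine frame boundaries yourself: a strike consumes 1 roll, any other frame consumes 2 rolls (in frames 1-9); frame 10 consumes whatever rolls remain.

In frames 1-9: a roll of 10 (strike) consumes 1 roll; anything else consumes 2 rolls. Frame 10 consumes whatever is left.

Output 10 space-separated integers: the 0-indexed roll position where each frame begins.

Answer: 0 1 2 3 4 6 8 10 12 13

Derivation:
Frame 1 starts at roll index 0: roll=10 (strike), consumes 1 roll
Frame 2 starts at roll index 1: roll=10 (strike), consumes 1 roll
Frame 3 starts at roll index 2: roll=10 (strike), consumes 1 roll
Frame 4 starts at roll index 3: roll=10 (strike), consumes 1 roll
Frame 5 starts at roll index 4: rolls=2,4 (sum=6), consumes 2 rolls
Frame 6 starts at roll index 6: rolls=9,1 (sum=10), consumes 2 rolls
Frame 7 starts at roll index 8: rolls=8,2 (sum=10), consumes 2 rolls
Frame 8 starts at roll index 10: rolls=5,3 (sum=8), consumes 2 rolls
Frame 9 starts at roll index 12: roll=10 (strike), consumes 1 roll
Frame 10 starts at roll index 13: 3 remaining rolls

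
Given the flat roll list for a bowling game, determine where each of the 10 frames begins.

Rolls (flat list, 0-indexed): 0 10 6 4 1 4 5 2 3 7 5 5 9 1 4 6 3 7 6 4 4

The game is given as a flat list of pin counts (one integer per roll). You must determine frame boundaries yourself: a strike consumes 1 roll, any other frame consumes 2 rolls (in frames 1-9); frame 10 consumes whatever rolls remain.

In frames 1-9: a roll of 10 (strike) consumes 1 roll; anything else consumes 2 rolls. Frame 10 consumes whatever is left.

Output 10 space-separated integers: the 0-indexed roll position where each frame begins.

Frame 1 starts at roll index 0: rolls=0,10 (sum=10), consumes 2 rolls
Frame 2 starts at roll index 2: rolls=6,4 (sum=10), consumes 2 rolls
Frame 3 starts at roll index 4: rolls=1,4 (sum=5), consumes 2 rolls
Frame 4 starts at roll index 6: rolls=5,2 (sum=7), consumes 2 rolls
Frame 5 starts at roll index 8: rolls=3,7 (sum=10), consumes 2 rolls
Frame 6 starts at roll index 10: rolls=5,5 (sum=10), consumes 2 rolls
Frame 7 starts at roll index 12: rolls=9,1 (sum=10), consumes 2 rolls
Frame 8 starts at roll index 14: rolls=4,6 (sum=10), consumes 2 rolls
Frame 9 starts at roll index 16: rolls=3,7 (sum=10), consumes 2 rolls
Frame 10 starts at roll index 18: 3 remaining rolls

Answer: 0 2 4 6 8 10 12 14 16 18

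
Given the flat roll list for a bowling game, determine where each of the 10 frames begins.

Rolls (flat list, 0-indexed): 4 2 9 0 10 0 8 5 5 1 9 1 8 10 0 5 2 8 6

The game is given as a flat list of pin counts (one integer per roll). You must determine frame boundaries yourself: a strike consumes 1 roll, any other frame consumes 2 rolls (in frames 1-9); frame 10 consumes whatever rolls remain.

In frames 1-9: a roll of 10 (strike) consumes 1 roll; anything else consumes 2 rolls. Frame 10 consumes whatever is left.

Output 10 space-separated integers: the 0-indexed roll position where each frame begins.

Answer: 0 2 4 5 7 9 11 13 14 16

Derivation:
Frame 1 starts at roll index 0: rolls=4,2 (sum=6), consumes 2 rolls
Frame 2 starts at roll index 2: rolls=9,0 (sum=9), consumes 2 rolls
Frame 3 starts at roll index 4: roll=10 (strike), consumes 1 roll
Frame 4 starts at roll index 5: rolls=0,8 (sum=8), consumes 2 rolls
Frame 5 starts at roll index 7: rolls=5,5 (sum=10), consumes 2 rolls
Frame 6 starts at roll index 9: rolls=1,9 (sum=10), consumes 2 rolls
Frame 7 starts at roll index 11: rolls=1,8 (sum=9), consumes 2 rolls
Frame 8 starts at roll index 13: roll=10 (strike), consumes 1 roll
Frame 9 starts at roll index 14: rolls=0,5 (sum=5), consumes 2 rolls
Frame 10 starts at roll index 16: 3 remaining rolls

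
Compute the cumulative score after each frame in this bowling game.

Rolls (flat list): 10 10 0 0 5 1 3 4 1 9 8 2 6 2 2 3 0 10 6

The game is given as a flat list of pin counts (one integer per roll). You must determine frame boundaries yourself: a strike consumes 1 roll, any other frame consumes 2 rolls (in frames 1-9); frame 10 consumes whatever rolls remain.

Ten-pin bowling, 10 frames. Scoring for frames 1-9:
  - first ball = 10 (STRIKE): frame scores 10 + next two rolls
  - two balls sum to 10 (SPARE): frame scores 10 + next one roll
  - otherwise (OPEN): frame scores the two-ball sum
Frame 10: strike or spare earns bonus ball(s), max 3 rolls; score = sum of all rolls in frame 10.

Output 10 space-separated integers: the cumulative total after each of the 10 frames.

Answer: 20 30 30 36 43 61 77 85 90 106

Derivation:
Frame 1: STRIKE. 10 + next two rolls (10+0) = 20. Cumulative: 20
Frame 2: STRIKE. 10 + next two rolls (0+0) = 10. Cumulative: 30
Frame 3: OPEN (0+0=0). Cumulative: 30
Frame 4: OPEN (5+1=6). Cumulative: 36
Frame 5: OPEN (3+4=7). Cumulative: 43
Frame 6: SPARE (1+9=10). 10 + next roll (8) = 18. Cumulative: 61
Frame 7: SPARE (8+2=10). 10 + next roll (6) = 16. Cumulative: 77
Frame 8: OPEN (6+2=8). Cumulative: 85
Frame 9: OPEN (2+3=5). Cumulative: 90
Frame 10: SPARE. Sum of all frame-10 rolls (0+10+6) = 16. Cumulative: 106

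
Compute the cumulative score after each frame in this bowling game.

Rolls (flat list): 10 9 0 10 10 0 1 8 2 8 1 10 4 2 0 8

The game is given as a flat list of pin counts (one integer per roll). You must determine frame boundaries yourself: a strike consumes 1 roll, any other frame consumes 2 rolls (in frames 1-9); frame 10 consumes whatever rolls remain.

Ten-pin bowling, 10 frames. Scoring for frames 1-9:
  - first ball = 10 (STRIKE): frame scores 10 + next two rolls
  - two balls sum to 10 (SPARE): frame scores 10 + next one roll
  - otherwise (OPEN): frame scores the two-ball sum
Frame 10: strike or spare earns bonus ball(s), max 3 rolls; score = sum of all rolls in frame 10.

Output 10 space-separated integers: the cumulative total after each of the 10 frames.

Answer: 19 28 48 59 60 78 87 103 109 117

Derivation:
Frame 1: STRIKE. 10 + next two rolls (9+0) = 19. Cumulative: 19
Frame 2: OPEN (9+0=9). Cumulative: 28
Frame 3: STRIKE. 10 + next two rolls (10+0) = 20. Cumulative: 48
Frame 4: STRIKE. 10 + next two rolls (0+1) = 11. Cumulative: 59
Frame 5: OPEN (0+1=1). Cumulative: 60
Frame 6: SPARE (8+2=10). 10 + next roll (8) = 18. Cumulative: 78
Frame 7: OPEN (8+1=9). Cumulative: 87
Frame 8: STRIKE. 10 + next two rolls (4+2) = 16. Cumulative: 103
Frame 9: OPEN (4+2=6). Cumulative: 109
Frame 10: OPEN. Sum of all frame-10 rolls (0+8) = 8. Cumulative: 117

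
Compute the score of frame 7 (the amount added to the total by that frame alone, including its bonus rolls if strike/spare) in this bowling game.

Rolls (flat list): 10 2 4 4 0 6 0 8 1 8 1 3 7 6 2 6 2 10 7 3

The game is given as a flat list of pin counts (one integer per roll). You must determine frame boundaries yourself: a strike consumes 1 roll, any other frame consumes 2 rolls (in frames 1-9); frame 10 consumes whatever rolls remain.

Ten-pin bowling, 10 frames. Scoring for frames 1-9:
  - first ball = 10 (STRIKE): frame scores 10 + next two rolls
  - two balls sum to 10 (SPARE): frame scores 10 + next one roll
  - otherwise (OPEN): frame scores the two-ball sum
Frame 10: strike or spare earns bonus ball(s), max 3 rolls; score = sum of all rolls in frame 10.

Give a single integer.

Frame 1: STRIKE. 10 + next two rolls (2+4) = 16. Cumulative: 16
Frame 2: OPEN (2+4=6). Cumulative: 22
Frame 3: OPEN (4+0=4). Cumulative: 26
Frame 4: OPEN (6+0=6). Cumulative: 32
Frame 5: OPEN (8+1=9). Cumulative: 41
Frame 6: OPEN (8+1=9). Cumulative: 50
Frame 7: SPARE (3+7=10). 10 + next roll (6) = 16. Cumulative: 66
Frame 8: OPEN (6+2=8). Cumulative: 74
Frame 9: OPEN (6+2=8). Cumulative: 82

Answer: 16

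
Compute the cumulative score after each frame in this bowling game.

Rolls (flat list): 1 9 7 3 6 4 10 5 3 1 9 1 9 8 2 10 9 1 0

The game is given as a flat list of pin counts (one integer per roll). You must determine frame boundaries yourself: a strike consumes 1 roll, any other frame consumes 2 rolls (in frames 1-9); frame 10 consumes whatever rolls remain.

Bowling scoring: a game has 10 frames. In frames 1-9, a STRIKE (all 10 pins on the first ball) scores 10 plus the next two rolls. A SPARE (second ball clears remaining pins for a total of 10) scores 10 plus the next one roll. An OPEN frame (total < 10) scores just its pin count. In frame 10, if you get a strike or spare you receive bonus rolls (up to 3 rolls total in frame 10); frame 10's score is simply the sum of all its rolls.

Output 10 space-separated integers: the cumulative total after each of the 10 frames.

Answer: 17 33 53 71 79 90 108 128 148 158

Derivation:
Frame 1: SPARE (1+9=10). 10 + next roll (7) = 17. Cumulative: 17
Frame 2: SPARE (7+3=10). 10 + next roll (6) = 16. Cumulative: 33
Frame 3: SPARE (6+4=10). 10 + next roll (10) = 20. Cumulative: 53
Frame 4: STRIKE. 10 + next two rolls (5+3) = 18. Cumulative: 71
Frame 5: OPEN (5+3=8). Cumulative: 79
Frame 6: SPARE (1+9=10). 10 + next roll (1) = 11. Cumulative: 90
Frame 7: SPARE (1+9=10). 10 + next roll (8) = 18. Cumulative: 108
Frame 8: SPARE (8+2=10). 10 + next roll (10) = 20. Cumulative: 128
Frame 9: STRIKE. 10 + next two rolls (9+1) = 20. Cumulative: 148
Frame 10: SPARE. Sum of all frame-10 rolls (9+1+0) = 10. Cumulative: 158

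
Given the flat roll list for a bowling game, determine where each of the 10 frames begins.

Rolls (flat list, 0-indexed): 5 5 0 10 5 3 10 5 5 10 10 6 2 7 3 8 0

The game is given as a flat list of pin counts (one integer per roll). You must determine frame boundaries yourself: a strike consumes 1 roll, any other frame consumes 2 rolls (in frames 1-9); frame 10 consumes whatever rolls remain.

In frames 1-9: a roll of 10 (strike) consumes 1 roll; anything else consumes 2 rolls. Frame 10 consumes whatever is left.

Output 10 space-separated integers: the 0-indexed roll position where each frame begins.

Frame 1 starts at roll index 0: rolls=5,5 (sum=10), consumes 2 rolls
Frame 2 starts at roll index 2: rolls=0,10 (sum=10), consumes 2 rolls
Frame 3 starts at roll index 4: rolls=5,3 (sum=8), consumes 2 rolls
Frame 4 starts at roll index 6: roll=10 (strike), consumes 1 roll
Frame 5 starts at roll index 7: rolls=5,5 (sum=10), consumes 2 rolls
Frame 6 starts at roll index 9: roll=10 (strike), consumes 1 roll
Frame 7 starts at roll index 10: roll=10 (strike), consumes 1 roll
Frame 8 starts at roll index 11: rolls=6,2 (sum=8), consumes 2 rolls
Frame 9 starts at roll index 13: rolls=7,3 (sum=10), consumes 2 rolls
Frame 10 starts at roll index 15: 2 remaining rolls

Answer: 0 2 4 6 7 9 10 11 13 15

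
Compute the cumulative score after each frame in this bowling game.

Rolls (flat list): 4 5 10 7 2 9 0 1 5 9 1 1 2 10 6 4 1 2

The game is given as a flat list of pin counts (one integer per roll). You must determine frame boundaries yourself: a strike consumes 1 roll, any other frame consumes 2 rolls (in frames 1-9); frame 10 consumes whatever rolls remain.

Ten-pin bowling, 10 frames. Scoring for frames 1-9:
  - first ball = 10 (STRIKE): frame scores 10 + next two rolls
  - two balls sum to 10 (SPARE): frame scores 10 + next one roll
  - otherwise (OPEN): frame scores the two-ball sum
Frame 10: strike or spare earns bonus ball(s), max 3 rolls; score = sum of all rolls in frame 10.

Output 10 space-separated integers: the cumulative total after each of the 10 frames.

Frame 1: OPEN (4+5=9). Cumulative: 9
Frame 2: STRIKE. 10 + next two rolls (7+2) = 19. Cumulative: 28
Frame 3: OPEN (7+2=9). Cumulative: 37
Frame 4: OPEN (9+0=9). Cumulative: 46
Frame 5: OPEN (1+5=6). Cumulative: 52
Frame 6: SPARE (9+1=10). 10 + next roll (1) = 11. Cumulative: 63
Frame 7: OPEN (1+2=3). Cumulative: 66
Frame 8: STRIKE. 10 + next two rolls (6+4) = 20. Cumulative: 86
Frame 9: SPARE (6+4=10). 10 + next roll (1) = 11. Cumulative: 97
Frame 10: OPEN. Sum of all frame-10 rolls (1+2) = 3. Cumulative: 100

Answer: 9 28 37 46 52 63 66 86 97 100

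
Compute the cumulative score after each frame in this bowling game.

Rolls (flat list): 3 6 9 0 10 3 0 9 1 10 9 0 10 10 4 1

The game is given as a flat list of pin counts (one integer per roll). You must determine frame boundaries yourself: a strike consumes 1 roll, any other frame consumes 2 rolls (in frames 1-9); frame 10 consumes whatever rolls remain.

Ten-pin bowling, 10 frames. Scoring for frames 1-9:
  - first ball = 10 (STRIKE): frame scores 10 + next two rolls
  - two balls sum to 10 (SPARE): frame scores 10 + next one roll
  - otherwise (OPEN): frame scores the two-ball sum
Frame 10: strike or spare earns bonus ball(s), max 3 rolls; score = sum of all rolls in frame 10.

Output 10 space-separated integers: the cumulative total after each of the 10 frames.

Frame 1: OPEN (3+6=9). Cumulative: 9
Frame 2: OPEN (9+0=9). Cumulative: 18
Frame 3: STRIKE. 10 + next two rolls (3+0) = 13. Cumulative: 31
Frame 4: OPEN (3+0=3). Cumulative: 34
Frame 5: SPARE (9+1=10). 10 + next roll (10) = 20. Cumulative: 54
Frame 6: STRIKE. 10 + next two rolls (9+0) = 19. Cumulative: 73
Frame 7: OPEN (9+0=9). Cumulative: 82
Frame 8: STRIKE. 10 + next two rolls (10+4) = 24. Cumulative: 106
Frame 9: STRIKE. 10 + next two rolls (4+1) = 15. Cumulative: 121
Frame 10: OPEN. Sum of all frame-10 rolls (4+1) = 5. Cumulative: 126

Answer: 9 18 31 34 54 73 82 106 121 126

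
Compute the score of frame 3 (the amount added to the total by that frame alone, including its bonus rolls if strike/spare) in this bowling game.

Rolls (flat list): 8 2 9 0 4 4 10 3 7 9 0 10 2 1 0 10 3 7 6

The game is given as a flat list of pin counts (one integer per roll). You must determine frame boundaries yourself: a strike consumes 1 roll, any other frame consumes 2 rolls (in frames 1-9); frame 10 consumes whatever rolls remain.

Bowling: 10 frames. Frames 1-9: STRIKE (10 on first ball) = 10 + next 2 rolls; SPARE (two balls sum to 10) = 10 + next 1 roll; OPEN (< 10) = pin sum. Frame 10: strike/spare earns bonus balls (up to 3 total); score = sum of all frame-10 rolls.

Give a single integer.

Answer: 8

Derivation:
Frame 1: SPARE (8+2=10). 10 + next roll (9) = 19. Cumulative: 19
Frame 2: OPEN (9+0=9). Cumulative: 28
Frame 3: OPEN (4+4=8). Cumulative: 36
Frame 4: STRIKE. 10 + next two rolls (3+7) = 20. Cumulative: 56
Frame 5: SPARE (3+7=10). 10 + next roll (9) = 19. Cumulative: 75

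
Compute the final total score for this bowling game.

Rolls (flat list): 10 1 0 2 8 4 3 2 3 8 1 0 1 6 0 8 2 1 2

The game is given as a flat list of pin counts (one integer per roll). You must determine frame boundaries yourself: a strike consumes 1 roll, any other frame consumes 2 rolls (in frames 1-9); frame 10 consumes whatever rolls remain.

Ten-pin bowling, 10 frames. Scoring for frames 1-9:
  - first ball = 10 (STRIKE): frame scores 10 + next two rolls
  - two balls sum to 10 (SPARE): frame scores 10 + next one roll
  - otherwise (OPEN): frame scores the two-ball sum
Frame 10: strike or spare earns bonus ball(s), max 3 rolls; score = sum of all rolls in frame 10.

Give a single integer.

Answer: 68

Derivation:
Frame 1: STRIKE. 10 + next two rolls (1+0) = 11. Cumulative: 11
Frame 2: OPEN (1+0=1). Cumulative: 12
Frame 3: SPARE (2+8=10). 10 + next roll (4) = 14. Cumulative: 26
Frame 4: OPEN (4+3=7). Cumulative: 33
Frame 5: OPEN (2+3=5). Cumulative: 38
Frame 6: OPEN (8+1=9). Cumulative: 47
Frame 7: OPEN (0+1=1). Cumulative: 48
Frame 8: OPEN (6+0=6). Cumulative: 54
Frame 9: SPARE (8+2=10). 10 + next roll (1) = 11. Cumulative: 65
Frame 10: OPEN. Sum of all frame-10 rolls (1+2) = 3. Cumulative: 68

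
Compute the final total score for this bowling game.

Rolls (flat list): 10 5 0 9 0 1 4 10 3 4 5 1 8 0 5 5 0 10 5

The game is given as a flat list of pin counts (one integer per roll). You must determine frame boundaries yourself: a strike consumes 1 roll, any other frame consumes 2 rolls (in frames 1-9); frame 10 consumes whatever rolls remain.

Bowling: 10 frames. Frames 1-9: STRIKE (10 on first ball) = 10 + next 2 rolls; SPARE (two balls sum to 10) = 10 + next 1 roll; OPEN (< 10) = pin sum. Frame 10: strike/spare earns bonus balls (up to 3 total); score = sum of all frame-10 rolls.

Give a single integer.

Answer: 97

Derivation:
Frame 1: STRIKE. 10 + next two rolls (5+0) = 15. Cumulative: 15
Frame 2: OPEN (5+0=5). Cumulative: 20
Frame 3: OPEN (9+0=9). Cumulative: 29
Frame 4: OPEN (1+4=5). Cumulative: 34
Frame 5: STRIKE. 10 + next two rolls (3+4) = 17. Cumulative: 51
Frame 6: OPEN (3+4=7). Cumulative: 58
Frame 7: OPEN (5+1=6). Cumulative: 64
Frame 8: OPEN (8+0=8). Cumulative: 72
Frame 9: SPARE (5+5=10). 10 + next roll (0) = 10. Cumulative: 82
Frame 10: SPARE. Sum of all frame-10 rolls (0+10+5) = 15. Cumulative: 97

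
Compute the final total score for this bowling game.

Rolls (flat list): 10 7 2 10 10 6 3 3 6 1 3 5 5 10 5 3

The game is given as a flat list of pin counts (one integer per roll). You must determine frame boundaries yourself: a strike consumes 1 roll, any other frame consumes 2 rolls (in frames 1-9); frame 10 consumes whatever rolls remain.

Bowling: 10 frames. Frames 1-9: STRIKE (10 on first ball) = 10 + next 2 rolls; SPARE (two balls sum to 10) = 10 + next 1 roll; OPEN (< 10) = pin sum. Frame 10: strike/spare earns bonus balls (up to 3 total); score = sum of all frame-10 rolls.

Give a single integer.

Frame 1: STRIKE. 10 + next two rolls (7+2) = 19. Cumulative: 19
Frame 2: OPEN (7+2=9). Cumulative: 28
Frame 3: STRIKE. 10 + next two rolls (10+6) = 26. Cumulative: 54
Frame 4: STRIKE. 10 + next two rolls (6+3) = 19. Cumulative: 73
Frame 5: OPEN (6+3=9). Cumulative: 82
Frame 6: OPEN (3+6=9). Cumulative: 91
Frame 7: OPEN (1+3=4). Cumulative: 95
Frame 8: SPARE (5+5=10). 10 + next roll (10) = 20. Cumulative: 115
Frame 9: STRIKE. 10 + next two rolls (5+3) = 18. Cumulative: 133
Frame 10: OPEN. Sum of all frame-10 rolls (5+3) = 8. Cumulative: 141

Answer: 141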